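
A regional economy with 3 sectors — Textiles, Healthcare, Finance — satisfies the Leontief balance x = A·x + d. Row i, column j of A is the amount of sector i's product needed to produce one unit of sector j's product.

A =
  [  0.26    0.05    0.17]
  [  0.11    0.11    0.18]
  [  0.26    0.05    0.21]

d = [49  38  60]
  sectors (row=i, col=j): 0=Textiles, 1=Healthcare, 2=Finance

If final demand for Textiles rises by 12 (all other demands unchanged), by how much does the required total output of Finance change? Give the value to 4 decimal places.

Form M = I − A:
  [  0.74   -0.05   -0.17]
  [ -0.11    0.89   -0.18]
  [ -0.26   -0.05    0.79]
Leontief inverse L = M⁻¹:
  [  1.4873    0.1029    0.3435]
  [  0.2865    1.1580    0.3255]
  [  0.5076    0.1071    1.3995]
Total output x = L · d:
  x_0 = 1.4873·49 + 0.1029·38 + 0.3435·60 = 97.3971
  x_1 = 0.2865·49 + 1.1580·38 + 0.3255·60 = 77.5709
  x_2 = 0.5076·49 + 0.1071·38 + 1.3995·60 = 112.9137
Δx_2 = L[2,0] · Δd_0 = 0.5076 · 12 = 6.0916

6.0916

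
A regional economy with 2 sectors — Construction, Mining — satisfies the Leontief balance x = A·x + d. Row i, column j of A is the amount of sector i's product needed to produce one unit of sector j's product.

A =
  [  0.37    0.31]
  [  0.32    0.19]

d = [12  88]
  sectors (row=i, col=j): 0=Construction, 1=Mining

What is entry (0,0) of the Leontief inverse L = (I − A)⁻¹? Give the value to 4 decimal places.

Form M = I − A:
  [  0.63   -0.31]
  [ -0.32    0.81]
Leontief inverse L = M⁻¹:
  [  1.9703    0.7541]
  [  0.7784    1.5325]
Total output x = L · d:
  x_0 = 1.9703·12 + 0.7541·88 = 90.0024
  x_1 = 0.7784·12 + 1.5325·88 = 144.1985

L[0,0] = 1.9703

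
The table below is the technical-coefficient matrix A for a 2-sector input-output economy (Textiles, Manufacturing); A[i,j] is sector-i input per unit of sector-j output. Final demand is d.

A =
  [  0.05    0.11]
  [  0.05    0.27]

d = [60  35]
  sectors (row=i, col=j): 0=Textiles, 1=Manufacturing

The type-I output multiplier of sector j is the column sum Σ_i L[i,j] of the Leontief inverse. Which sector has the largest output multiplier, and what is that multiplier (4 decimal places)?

Form M = I − A:
  [  0.95   -0.11]
  [ -0.05    0.73]
Leontief inverse L = M⁻¹:
  [  1.0610    0.1599]
  [  0.0727    1.3808]
Total output x = L · d:
  x_0 = 1.0610·60 + 0.1599·35 = 69.2587
  x_1 = 0.0727·60 + 1.3808·35 = 52.6890
Output multipliers (column sums of L):
  Textiles: 1.1337
  Manufacturing: 1.5407

Manufacturing (1.5407)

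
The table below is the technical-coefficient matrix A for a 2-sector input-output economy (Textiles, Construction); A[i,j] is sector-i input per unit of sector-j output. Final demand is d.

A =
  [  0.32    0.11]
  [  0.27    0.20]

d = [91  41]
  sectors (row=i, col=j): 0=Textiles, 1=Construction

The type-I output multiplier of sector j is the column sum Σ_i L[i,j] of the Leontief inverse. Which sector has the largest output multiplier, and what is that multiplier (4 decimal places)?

Textiles (2.0805)

Form M = I − A:
  [  0.68   -0.11]
  [ -0.27    0.80]
Leontief inverse L = M⁻¹:
  [  1.5555    0.2139]
  [  0.5250    1.3222]
Total output x = L · d:
  x_0 = 1.5555·91 + 0.2139·41 = 150.3208
  x_1 = 0.5250·91 + 1.3222·41 = 101.9833
Output multipliers (column sums of L):
  Textiles: 2.0805
  Construction: 1.5361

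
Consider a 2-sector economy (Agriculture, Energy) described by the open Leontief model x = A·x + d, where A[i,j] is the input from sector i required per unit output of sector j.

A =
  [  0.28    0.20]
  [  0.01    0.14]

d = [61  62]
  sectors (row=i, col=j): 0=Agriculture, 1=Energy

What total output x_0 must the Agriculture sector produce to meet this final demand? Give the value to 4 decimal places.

Form M = I − A:
  [  0.72   -0.20]
  [ -0.01    0.86]
Leontief inverse L = M⁻¹:
  [  1.3934    0.3240]
  [  0.0162    1.1666]
Total output x = L · d:
  x_0 = 1.3934·61 + 0.3240·62 = 105.0875
  x_1 = 0.0162·61 + 1.1666·62 = 73.3150

105.0875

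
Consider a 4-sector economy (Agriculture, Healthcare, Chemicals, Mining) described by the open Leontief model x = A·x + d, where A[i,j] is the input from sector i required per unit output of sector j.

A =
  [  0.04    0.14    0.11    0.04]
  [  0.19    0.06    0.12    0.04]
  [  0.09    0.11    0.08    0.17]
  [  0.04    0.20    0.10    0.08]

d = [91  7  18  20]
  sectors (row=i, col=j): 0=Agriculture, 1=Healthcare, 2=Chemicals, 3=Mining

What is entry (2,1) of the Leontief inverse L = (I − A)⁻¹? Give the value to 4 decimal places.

L[2,1] = 0.2082

Form M = I − A:
  [  0.96   -0.14   -0.11   -0.04]
  [ -0.19    0.94   -0.12   -0.04]
  [ -0.09   -0.11    0.92   -0.17]
  [ -0.04   -0.20   -0.10    0.92]
Leontief inverse L = M⁻¹:
  [  1.1011    0.2022    0.1676    0.0876]
  [  0.2480    1.1432    0.1891    0.0954]
  [  0.1594    0.2082    1.1582    0.2300]
  [  0.1191    0.2799    0.1743    1.1365]
Total output x = L · d:
  x_0 = 1.1011·91 + 0.2022·7 + 0.1676·18 + 0.0876·20 = 106.3798
  x_1 = 0.2480·91 + 1.1432·7 + 0.1891·18 + 0.0954·20 = 35.8804
  x_2 = 0.1594·91 + 0.2082·7 + 1.1582·18 + 0.2300·20 = 41.4066
  x_3 = 0.1191·91 + 0.2799·7 + 0.1743·18 + 1.1365·20 = 38.6651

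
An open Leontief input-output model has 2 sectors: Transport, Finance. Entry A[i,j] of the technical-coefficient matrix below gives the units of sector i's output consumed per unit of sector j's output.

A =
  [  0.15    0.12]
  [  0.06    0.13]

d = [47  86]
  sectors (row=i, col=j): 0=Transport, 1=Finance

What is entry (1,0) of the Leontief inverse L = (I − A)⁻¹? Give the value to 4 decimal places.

Form M = I − A:
  [  0.85   -0.12]
  [ -0.06    0.87]
Leontief inverse L = M⁻¹:
  [  1.1880    0.1639]
  [  0.0819    1.1607]
Total output x = L · d:
  x_0 = 1.1880·47 + 0.1639·86 = 69.9304
  x_1 = 0.0819·47 + 1.1607·86 = 103.6734

L[1,0] = 0.0819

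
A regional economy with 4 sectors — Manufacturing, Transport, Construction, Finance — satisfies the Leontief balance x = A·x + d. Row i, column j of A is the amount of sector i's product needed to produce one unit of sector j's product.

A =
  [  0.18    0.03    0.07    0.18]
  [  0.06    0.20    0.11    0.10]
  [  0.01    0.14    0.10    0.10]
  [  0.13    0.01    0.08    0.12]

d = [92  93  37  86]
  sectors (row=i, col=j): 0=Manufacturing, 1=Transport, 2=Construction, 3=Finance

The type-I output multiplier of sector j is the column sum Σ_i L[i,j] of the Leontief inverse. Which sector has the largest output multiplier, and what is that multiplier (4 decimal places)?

Form M = I − A:
  [  0.82   -0.03   -0.07   -0.18]
  [ -0.06    0.80   -0.11   -0.10]
  [ -0.01   -0.14    0.90   -0.10]
  [ -0.13   -0.01   -0.08    0.88]
Leontief inverse L = M⁻¹:
  [  1.2716    0.0745    0.1332    0.2837]
  [  0.1273    1.2895    0.1847    0.1936]
  [  0.0555    0.2064    1.1554    0.1661]
  [  0.1943    0.0444    0.1268    1.1956]
Total output x = L · d:
  x_0 = 1.2716·92 + 0.0745·93 + 0.1332·37 + 0.2837·86 = 153.2451
  x_1 = 0.1273·92 + 1.2895·93 + 0.1847·37 + 0.1936·86 = 155.1172
  x_2 = 0.0555·92 + 0.2064·93 + 1.1554·37 + 0.1661·86 = 81.3346
  x_3 = 0.1943·92 + 0.0444·93 + 0.1268·37 + 1.1956·86 = 129.5225
Output multipliers (column sums of L):
  Manufacturing: 1.6487
  Transport: 1.6148
  Construction: 1.6002
  Finance: 1.8389

Finance (1.8389)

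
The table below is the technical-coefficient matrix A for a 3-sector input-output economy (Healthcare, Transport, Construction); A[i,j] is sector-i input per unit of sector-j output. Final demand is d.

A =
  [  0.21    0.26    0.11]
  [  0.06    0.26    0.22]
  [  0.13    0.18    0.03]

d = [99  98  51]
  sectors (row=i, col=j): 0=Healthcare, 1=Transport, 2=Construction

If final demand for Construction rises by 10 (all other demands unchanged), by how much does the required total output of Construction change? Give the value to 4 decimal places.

11.3473

Form M = I − A:
  [  0.79   -0.26   -0.11]
  [ -0.06    0.74   -0.22]
  [ -0.13   -0.18    0.97]
Leontief inverse L = M⁻¹:
  [  1.3525    0.5424    0.2764]
  [  0.1731    1.4997    0.3598]
  [  0.2134    0.3510    1.1347]
Total output x = L · d:
  x_0 = 1.3525·99 + 0.5424·98 + 0.2764·51 = 201.1535
  x_1 = 0.1731·99 + 1.4997·98 + 0.3598·51 = 182.4537
  x_2 = 0.2134·99 + 0.3510·98 + 1.1347·51 = 113.3934
Δx_2 = L[2,2] · Δd_2 = 1.1347 · 10 = 11.3473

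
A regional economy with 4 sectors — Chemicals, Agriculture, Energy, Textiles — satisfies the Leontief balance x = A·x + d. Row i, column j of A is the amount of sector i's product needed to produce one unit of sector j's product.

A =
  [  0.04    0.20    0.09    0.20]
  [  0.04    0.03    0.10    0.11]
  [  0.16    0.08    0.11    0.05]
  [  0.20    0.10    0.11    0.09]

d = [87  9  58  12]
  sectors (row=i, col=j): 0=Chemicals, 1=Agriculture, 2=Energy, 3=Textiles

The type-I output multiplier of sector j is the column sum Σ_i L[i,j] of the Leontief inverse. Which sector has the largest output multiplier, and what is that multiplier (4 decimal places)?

Textiles (1.7912)

Form M = I − A:
  [  0.96   -0.20   -0.09   -0.20]
  [ -0.04    0.97   -0.10   -0.11]
  [ -0.16   -0.08    0.89   -0.05]
  [ -0.20   -0.10   -0.11    0.91]
Leontief inverse L = M⁻¹:
  [  1.1458    0.2819    0.1841    0.2960]
  [  0.1042    1.0816    0.1521    0.1620]
  [  0.2317    0.1592    1.1816    0.1351]
  [  0.2913    0.2001    0.2000    1.1981]
Total output x = L · d:
  x_0 = 1.1458·87 + 0.2819·9 + 0.1841·58 + 0.2960·12 = 116.4515
  x_1 = 0.1042·87 + 1.0816·9 + 0.1521·58 + 0.1620·12 = 29.5626
  x_2 = 0.2317·87 + 0.1592·9 + 1.1816·58 + 0.1351·12 = 91.7452
  x_3 = 0.2913·87 + 0.2001·9 + 0.2000·58 + 1.1981·12 = 53.1193
Output multipliers (column sums of L):
  Chemicals: 1.7729
  Agriculture: 1.7228
  Energy: 1.7178
  Textiles: 1.7912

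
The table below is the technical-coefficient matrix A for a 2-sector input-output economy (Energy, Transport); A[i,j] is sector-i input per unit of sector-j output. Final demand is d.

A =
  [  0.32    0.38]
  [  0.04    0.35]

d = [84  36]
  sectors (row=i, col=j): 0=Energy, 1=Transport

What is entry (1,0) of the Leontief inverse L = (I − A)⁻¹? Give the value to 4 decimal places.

Form M = I − A:
  [  0.68   -0.38]
  [ -0.04    0.65]
Leontief inverse L = M⁻¹:
  [  1.5230    0.8903]
  [  0.0937    1.5933]
Total output x = L · d:
  x_0 = 1.5230·84 + 0.8903·36 = 159.9813
  x_1 = 0.0937·84 + 1.5933·36 = 65.2296

L[1,0] = 0.0937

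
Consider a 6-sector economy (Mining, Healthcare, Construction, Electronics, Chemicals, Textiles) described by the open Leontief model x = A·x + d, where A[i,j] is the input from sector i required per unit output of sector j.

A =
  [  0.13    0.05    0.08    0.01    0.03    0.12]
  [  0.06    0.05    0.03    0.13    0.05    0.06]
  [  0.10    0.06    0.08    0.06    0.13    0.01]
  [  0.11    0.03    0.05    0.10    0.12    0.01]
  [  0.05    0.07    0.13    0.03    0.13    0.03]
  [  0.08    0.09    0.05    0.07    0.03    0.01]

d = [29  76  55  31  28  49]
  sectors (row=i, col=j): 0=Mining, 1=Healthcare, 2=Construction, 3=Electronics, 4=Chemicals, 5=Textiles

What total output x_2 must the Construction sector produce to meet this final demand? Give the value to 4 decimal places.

Form M = I − A:
  [  0.87   -0.05   -0.08   -0.01   -0.03   -0.12]
  [ -0.06    0.95   -0.03   -0.13   -0.05   -0.06]
  [ -0.10   -0.06    0.92   -0.06   -0.13   -0.01]
  [ -0.11   -0.03   -0.05    0.90   -0.12   -0.01]
  [ -0.05   -0.07   -0.13   -0.03    0.87   -0.03]
  [ -0.08   -0.09   -0.05   -0.07   -0.03    0.99]
Leontief inverse L = M⁻¹:
  [  1.1957    0.0931    0.1292    0.0500    0.0781    0.1548]
  [  0.1192    1.0849    0.0746    0.1732    0.1045    0.0859]
  [  0.1667    0.1029    1.1408    0.1029    0.1979    0.0450]
  [  0.1760    0.0699    0.1081    1.1399    0.1850    0.0438]
  [  0.1138    0.1146    0.1907    0.0752    1.2009    0.0598]
  [  0.1318    0.1198    0.0883    0.1079    0.0753    1.0376]
Total output x = L · d:
  x_0 = 1.1957·29 + 0.0931·76 + 0.1292·55 + 0.0500·31 + 0.0781·28 + 0.1548·49 = 60.1754
  x_1 = 0.1192·29 + 1.0849·76 + 0.0746·55 + 0.1732·31 + 0.1045·28 + 0.0859·49 = 102.5121
  x_2 = 0.1667·29 + 0.1029·76 + 1.1408·55 + 0.1029·31 + 0.1979·28 + 0.0450·49 = 86.3366
  x_3 = 0.1760·29 + 0.0699·76 + 0.1081·55 + 1.1399·31 + 0.1850·28 + 0.0438·49 = 59.0198
  x_4 = 0.1138·29 + 0.1146·76 + 0.1907·55 + 0.0752·31 + 1.2009·28 + 0.0598·49 = 61.3805
  x_5 = 0.1318·29 + 0.1198·76 + 0.0883·55 + 0.1079·31 + 0.0753·28 + 1.0376·49 = 74.0705

86.3366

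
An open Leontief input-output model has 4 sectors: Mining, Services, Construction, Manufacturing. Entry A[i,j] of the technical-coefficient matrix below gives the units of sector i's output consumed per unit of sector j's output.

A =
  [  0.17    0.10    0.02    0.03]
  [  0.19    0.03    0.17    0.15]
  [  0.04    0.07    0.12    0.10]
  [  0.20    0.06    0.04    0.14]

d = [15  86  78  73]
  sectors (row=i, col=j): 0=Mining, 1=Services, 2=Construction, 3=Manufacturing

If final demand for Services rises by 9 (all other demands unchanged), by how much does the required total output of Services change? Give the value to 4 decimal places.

Form M = I − A:
  [  0.83   -0.10   -0.02   -0.03]
  [ -0.19    0.97   -0.17   -0.15]
  [ -0.04   -0.07    0.88   -0.10]
  [ -0.20   -0.06   -0.04    0.86]
Leontief inverse L = M⁻¹:
  [  1.2574    0.1385    0.0587    0.0748]
  [  0.3166    1.0942    0.2290    0.2285]
  [  0.1187    0.1062    1.1668    0.1583]
  [  0.3200    0.1135    0.0839    1.2035]
Total output x = L · d:
  x_0 = 1.2574·15 + 0.1385·86 + 0.0587·78 + 0.0748·73 = 40.8167
  x_1 = 0.3166·15 + 1.0942·86 + 0.2290·78 + 0.2285·73 = 133.3935
  x_2 = 0.1187·15 + 0.1062·86 + 1.1668·78 + 0.1583·73 = 113.4844
  x_3 = 0.3200·15 + 0.1135·86 + 0.0839·78 + 1.2035·73 = 108.9608
Δx_1 = L[1,1] · Δd_1 = 1.0942 · 9 = 9.8480

9.8480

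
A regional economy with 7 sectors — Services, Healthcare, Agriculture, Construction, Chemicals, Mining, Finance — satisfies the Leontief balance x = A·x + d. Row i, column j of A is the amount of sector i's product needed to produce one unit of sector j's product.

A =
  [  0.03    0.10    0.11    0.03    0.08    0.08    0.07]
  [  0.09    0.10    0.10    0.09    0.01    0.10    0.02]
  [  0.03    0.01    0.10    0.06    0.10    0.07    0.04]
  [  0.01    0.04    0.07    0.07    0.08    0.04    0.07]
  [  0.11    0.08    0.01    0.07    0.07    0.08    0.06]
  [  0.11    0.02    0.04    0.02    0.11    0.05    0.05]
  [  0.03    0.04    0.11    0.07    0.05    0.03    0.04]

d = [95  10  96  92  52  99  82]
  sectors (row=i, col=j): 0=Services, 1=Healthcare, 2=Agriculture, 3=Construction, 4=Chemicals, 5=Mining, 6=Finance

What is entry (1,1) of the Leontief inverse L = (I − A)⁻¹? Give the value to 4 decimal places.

Form M = I − A:
  [  0.97   -0.10   -0.11   -0.03   -0.08   -0.08   -0.07]
  [ -0.09    0.90   -0.10   -0.09   -0.01   -0.10   -0.02]
  [ -0.03   -0.01    0.90   -0.06   -0.10   -0.07   -0.04]
  [ -0.01   -0.04   -0.07    0.93   -0.08   -0.04   -0.07]
  [ -0.11   -0.08   -0.01   -0.07    0.93   -0.08   -0.06]
  [ -0.11   -0.02   -0.04   -0.02   -0.11    0.95   -0.05]
  [ -0.03   -0.04   -0.11   -0.07   -0.05   -0.03    0.96]
Leontief inverse L = M⁻¹:
  [  1.0865    0.1472    0.1771    0.0830    0.1437    0.1392    0.1119]
  [  0.1423    1.1484    0.1719    0.1410    0.0776    0.1601    0.0649]
  [  0.0741    0.0455    1.1494    0.1011    0.1570    0.1156    0.0775]
  [  0.0490    0.0739    0.1183    1.1108    0.1285    0.0815    0.1033]
  [  0.1628    0.1324    0.0752    0.1188    1.1308    0.1367    0.1042]
  [  0.1552    0.0638    0.0921    0.0597    0.1637    1.0983    0.0883]
  [  0.0653    0.0719    0.1598    0.1091    0.0991    0.0717    1.0725]
Total output x = L · d:
  x_0 = 1.0865·95 + 0.1472·10 + 0.1771·96 + 0.0830·92 + 0.1437·52 + 0.1392·99 + 0.1119·82 = 159.7433
  x_1 = 0.1423·95 + 1.1484·10 + 0.1719·96 + 0.1410·92 + 0.0776·52 + 0.1601·99 + 0.0649·82 = 79.6787
  x_2 = 0.0741·95 + 0.0455·10 + 1.1494·96 + 0.1011·92 + 0.1570·52 + 0.1156·99 + 0.0775·82 = 153.1057
  x_3 = 0.0490·95 + 0.0739·10 + 0.1183·96 + 1.1108·92 + 0.1285·52 + 0.0815·99 + 0.1033·82 = 142.1616
  x_4 = 0.1628·95 + 0.1324·10 + 0.0752·96 + 0.1188·92 + 1.1308·52 + 0.1367·99 + 0.1042·82 = 115.8220
  x_5 = 0.1552·95 + 0.0638·10 + 0.0921·96 + 0.0597·92 + 0.1637·52 + 1.0983·99 + 0.0883·82 = 154.2081
  x_6 = 0.0653·95 + 0.0719·10 + 0.1598·96 + 0.1091·92 + 0.0991·52 + 0.0717·99 + 1.0725·82 = 132.4893

L[1,1] = 1.1484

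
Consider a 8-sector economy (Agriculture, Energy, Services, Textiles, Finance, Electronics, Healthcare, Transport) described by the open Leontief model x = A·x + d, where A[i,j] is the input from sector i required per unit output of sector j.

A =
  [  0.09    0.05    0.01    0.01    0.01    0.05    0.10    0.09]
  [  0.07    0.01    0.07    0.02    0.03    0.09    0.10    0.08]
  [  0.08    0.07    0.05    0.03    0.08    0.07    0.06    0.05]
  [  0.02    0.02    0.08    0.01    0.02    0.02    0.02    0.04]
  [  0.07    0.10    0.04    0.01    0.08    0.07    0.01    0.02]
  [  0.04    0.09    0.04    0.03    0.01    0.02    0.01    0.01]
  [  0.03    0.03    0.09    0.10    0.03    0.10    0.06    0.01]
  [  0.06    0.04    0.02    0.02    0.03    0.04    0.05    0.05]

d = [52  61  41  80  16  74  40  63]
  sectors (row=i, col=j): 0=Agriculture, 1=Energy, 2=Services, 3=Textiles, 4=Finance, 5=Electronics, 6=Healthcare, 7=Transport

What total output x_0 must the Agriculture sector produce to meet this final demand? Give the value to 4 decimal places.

Form M = I − A:
  [  0.91   -0.05   -0.01   -0.01   -0.01   -0.05   -0.10   -0.09]
  [ -0.07    0.99   -0.07   -0.02   -0.03   -0.09   -0.10   -0.08]
  [ -0.08   -0.07    0.95   -0.03   -0.08   -0.07   -0.06   -0.05]
  [ -0.02   -0.02   -0.08    0.99   -0.02   -0.02   -0.02   -0.04]
  [ -0.07   -0.10   -0.04   -0.01    0.92   -0.07   -0.01   -0.02]
  [ -0.04   -0.09   -0.04   -0.03   -0.01    0.98   -0.01   -0.01]
  [ -0.03   -0.03   -0.09   -0.10   -0.03   -0.10    0.94   -0.01]
  [ -0.06   -0.04   -0.02   -0.02   -0.03   -0.04   -0.05    0.95]
Leontief inverse L = M⁻¹:
  [  1.1282    0.0807    0.0414    0.0338    0.0287    0.0898    0.1396    0.1203]
  [  0.1132    1.0507    0.1060    0.0465    0.0553    0.1335    0.1395    0.1108]
  [  0.1280    0.1127    1.0878    0.0533    0.1083    0.1174    0.1031    0.0857]
  [  0.0440    0.0409    0.0979    1.0213    0.0362    0.0429    0.0409    0.0574]
  [  0.1119    0.1361    0.0700    0.0263    1.1037    0.1095    0.0471    0.0517]
  [  0.0658    0.1084    0.0613    0.0410    0.0241    1.0457    0.0364    0.0322]
  [  0.0681    0.0678    0.1285    0.1219    0.0552    0.1384    1.0932    0.0382]
  [  0.0895    0.0650    0.0436    0.0357    0.0460    0.0694    0.0783    1.0729]
Total output x = L · d:
  x_0 = 1.1282·52 + 0.0807·61 + 0.0414·41 + 0.0338·80 + 0.0287·16 + 0.0898·74 + 0.1396·40 + 0.1203·63 = 88.2675
  x_1 = 0.1132·52 + 1.0507·61 + 0.1060·41 + 0.0465·80 + 0.0553·16 + 0.1335·74 + 0.1395·40 + 0.1108·63 = 101.3675
  x_2 = 0.1280·52 + 0.1127·61 + 1.0878·41 + 0.0533·80 + 0.1083·16 + 0.1174·74 + 0.1031·40 + 0.0857·63 = 82.3447
  x_3 = 0.0440·52 + 0.0409·61 + 0.0979·41 + 1.0213·80 + 0.0362·16 + 0.0429·74 + 0.0409·40 + 0.0574·63 = 99.5103
  x_4 = 0.1119·52 + 0.1361·61 + 0.0700·41 + 0.0263·80 + 1.1037·16 + 0.1095·74 + 0.0471·40 + 0.0517·63 = 49.9959
  x_5 = 0.0658·52 + 0.1084·61 + 0.0613·41 + 0.0410·80 + 0.0241·16 + 1.0457·74 + 0.0364·40 + 0.0322·63 = 97.0724
  x_6 = 0.0681·52 + 0.0678·61 + 0.1285·41 + 0.1219·80 + 0.0552·16 + 0.1384·74 + 1.0932·40 + 0.0382·63 = 79.9541
  x_7 = 0.0895·52 + 0.0650·61 + 0.0436·41 + 0.0357·80 + 0.0460·16 + 0.0694·74 + 0.0783·40 + 1.0729·63 = 89.8614

88.2675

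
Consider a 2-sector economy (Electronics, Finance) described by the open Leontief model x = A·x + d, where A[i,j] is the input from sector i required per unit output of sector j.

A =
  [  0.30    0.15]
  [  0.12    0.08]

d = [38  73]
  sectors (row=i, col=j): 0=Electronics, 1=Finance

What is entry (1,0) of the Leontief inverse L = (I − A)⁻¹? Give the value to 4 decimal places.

L[1,0] = 0.1917

Form M = I − A:
  [  0.70   -0.15]
  [ -0.12    0.92]
Leontief inverse L = M⁻¹:
  [  1.4696    0.2396]
  [  0.1917    1.1182]
Total output x = L · d:
  x_0 = 1.4696·38 + 0.2396·73 = 73.3387
  x_1 = 0.1917·38 + 1.1182·73 = 88.9137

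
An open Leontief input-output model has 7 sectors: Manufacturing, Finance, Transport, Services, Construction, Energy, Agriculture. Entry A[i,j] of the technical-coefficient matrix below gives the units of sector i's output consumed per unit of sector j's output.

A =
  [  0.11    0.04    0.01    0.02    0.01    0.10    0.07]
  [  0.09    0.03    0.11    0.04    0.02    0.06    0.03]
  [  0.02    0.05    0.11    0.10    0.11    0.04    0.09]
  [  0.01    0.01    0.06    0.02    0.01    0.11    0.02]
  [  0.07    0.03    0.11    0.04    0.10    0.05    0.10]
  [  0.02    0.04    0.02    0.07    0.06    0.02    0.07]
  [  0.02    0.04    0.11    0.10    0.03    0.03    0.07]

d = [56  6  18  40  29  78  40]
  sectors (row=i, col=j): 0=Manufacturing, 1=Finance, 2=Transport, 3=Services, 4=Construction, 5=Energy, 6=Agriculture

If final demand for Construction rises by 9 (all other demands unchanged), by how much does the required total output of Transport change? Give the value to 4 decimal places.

Form M = I − A:
  [  0.89   -0.04   -0.01   -0.02   -0.01   -0.10   -0.07]
  [ -0.09    0.97   -0.11   -0.04   -0.02   -0.06   -0.03]
  [ -0.02   -0.05    0.89   -0.10   -0.11   -0.04   -0.09]
  [ -0.01   -0.01   -0.06    0.98   -0.01   -0.11   -0.02]
  [ -0.07   -0.03   -0.11   -0.04    0.90   -0.05   -0.10]
  [ -0.02   -0.04   -0.02   -0.07   -0.06    0.98   -0.07]
  [ -0.02   -0.04   -0.11   -0.10   -0.03   -0.03    0.93]
Leontief inverse L = M⁻¹:
  [  1.1392    0.0606    0.0439    0.0519    0.0323    0.1325    0.1065]
  [  0.1188    1.0532    0.1545    0.0777    0.0533    0.0966    0.0725]
  [  0.0543    0.0796    1.1844    0.1532    0.1597    0.0886    0.1484]
  [  0.0227    0.0244    0.0865    1.0459    0.0331    0.1278    0.0465]
  [  0.1073    0.0607    0.1788    0.0930    1.1483    0.0959    0.1600]
  [  0.0405    0.0558    0.0603    0.0978    0.0834    1.0487    0.1007]
  [  0.0432    0.0624    0.1647    0.1412    0.0652    0.0682    1.1116]
Total output x = L · d:
  x_0 = 1.1392·56 + 0.0606·6 + 0.0439·18 + 0.0519·40 + 0.0323·29 + 0.1325·78 + 0.1065·40 = 82.5566
  x_1 = 0.1188·56 + 1.0532·6 + 0.1545·18 + 0.0777·40 + 0.0533·29 + 0.0966·78 + 0.0725·40 = 30.8416
  x_2 = 0.0543·56 + 0.0796·6 + 1.1844·18 + 0.1532·40 + 0.1597·29 + 0.0886·78 + 0.1484·40 = 48.4473
  x_3 = 0.0227·56 + 0.0244·6 + 0.0865·18 + 1.0459·40 + 0.0331·29 + 0.1278·78 + 0.0465·40 = 57.6026
  x_4 = 0.1073·56 + 0.0607·6 + 0.1788·18 + 0.0930·40 + 1.1483·29 + 0.0959·78 + 0.1600·40 = 60.4865
  x_5 = 0.0405·56 + 0.0558·6 + 0.0603·18 + 0.0978·40 + 0.0834·29 + 1.0487·78 + 0.1007·40 = 95.8477
  x_6 = 0.0432·56 + 0.0624·6 + 0.1647·18 + 0.1412·40 + 0.0652·29 + 0.0682·78 + 1.1116·40 = 63.0799
Δx_2 = L[2,4] · Δd_4 = 0.1597 · 9 = 1.4373

1.4373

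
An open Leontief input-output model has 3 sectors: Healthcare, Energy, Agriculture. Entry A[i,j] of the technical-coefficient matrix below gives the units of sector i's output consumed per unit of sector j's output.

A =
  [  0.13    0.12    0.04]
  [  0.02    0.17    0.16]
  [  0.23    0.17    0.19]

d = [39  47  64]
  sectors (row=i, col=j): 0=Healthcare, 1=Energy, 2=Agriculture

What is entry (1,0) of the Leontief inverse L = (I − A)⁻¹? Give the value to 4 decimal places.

Form M = I − A:
  [  0.87   -0.12   -0.04]
  [ -0.02    0.83   -0.16]
  [ -0.23   -0.17    0.81]
Leontief inverse L = M⁻¹:
  [  1.1791    0.1901    0.0958]
  [  0.0969    1.2712    0.2559]
  [  0.3551    0.3208    1.3155]
Total output x = L · d:
  x_0 = 1.1791·39 + 0.1901·47 + 0.0958·64 = 61.0495
  x_1 = 0.0969·39 + 1.2712·47 + 0.2559·64 = 79.9033
  x_2 = 0.3551·39 + 0.3208·47 + 1.3155·64 = 113.1172

L[1,0] = 0.0969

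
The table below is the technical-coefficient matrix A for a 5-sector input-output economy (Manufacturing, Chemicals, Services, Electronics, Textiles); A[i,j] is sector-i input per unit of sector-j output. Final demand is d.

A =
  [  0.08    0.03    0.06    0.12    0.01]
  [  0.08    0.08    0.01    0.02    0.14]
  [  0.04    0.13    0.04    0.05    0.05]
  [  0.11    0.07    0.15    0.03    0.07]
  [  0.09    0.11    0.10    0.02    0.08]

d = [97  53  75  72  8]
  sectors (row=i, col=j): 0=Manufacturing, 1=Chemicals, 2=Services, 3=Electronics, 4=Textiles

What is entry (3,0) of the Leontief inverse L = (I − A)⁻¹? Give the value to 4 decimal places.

Form M = I − A:
  [  0.92   -0.03   -0.06   -0.12   -0.01]
  [ -0.08    0.92   -0.01   -0.02   -0.14]
  [ -0.04   -0.13    0.96   -0.05   -0.05]
  [ -0.11   -0.07   -0.15    0.97   -0.07]
  [ -0.09   -0.11   -0.10   -0.02    0.92]
Leontief inverse L = M⁻¹:
  [  1.1181    0.0659    0.0973    0.1455    0.0385]
  [  0.1222    1.1219    0.0448    0.0442    0.1778]
  [  0.0784    0.1697    1.0687    0.0701    0.0901]
  [  0.1575    0.1263    0.1893    1.0651    0.1123]
  [  0.1359    0.1618    0.1351    0.0503    1.1242]
Total output x = L · d:
  x_0 = 1.1181·97 + 0.0659·53 + 0.0973·75 + 0.1455·72 + 0.0385·8 = 130.0280
  x_1 = 0.1222·97 + 1.1219·53 + 0.0448·75 + 0.0442·72 + 0.1778·8 = 79.2763
  x_2 = 0.0784·97 + 0.1697·53 + 1.0687·75 + 0.0701·72 + 0.0901·8 = 102.5214
  x_3 = 0.1575·97 + 0.1263·53 + 0.1893·75 + 1.0651·72 + 0.1123·8 = 113.7592
  x_4 = 0.1359·97 + 0.1618·53 + 0.1351·75 + 0.0503·72 + 1.1242·8 = 44.5111

L[3,0] = 0.1575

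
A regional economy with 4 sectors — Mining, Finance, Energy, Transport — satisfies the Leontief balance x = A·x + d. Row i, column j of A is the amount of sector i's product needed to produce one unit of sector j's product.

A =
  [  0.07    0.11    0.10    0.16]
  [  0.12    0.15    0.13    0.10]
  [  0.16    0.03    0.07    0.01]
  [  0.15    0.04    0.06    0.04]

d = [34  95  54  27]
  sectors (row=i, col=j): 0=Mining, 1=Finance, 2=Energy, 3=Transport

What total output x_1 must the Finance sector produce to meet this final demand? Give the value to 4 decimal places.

Form M = I − A:
  [  0.93   -0.11   -0.10   -0.16]
  [ -0.12    0.85   -0.13   -0.10]
  [ -0.16   -0.03    0.93   -0.01]
  [ -0.15   -0.04   -0.06    0.96]
Leontief inverse L = M⁻¹:
  [  1.1586    0.1656    0.1614    0.2120]
  [  0.2194    1.2199    0.2048    0.1658]
  [  0.2086    0.0687    1.1108    0.0535]
  [  0.2032    0.0810    0.1032    1.0850]
Total output x = L · d:
  x_0 = 1.1586·34 + 0.1656·95 + 0.1614·54 + 0.2120·27 = 69.5669
  x_1 = 0.2194·34 + 1.2199·95 + 0.2048·54 + 0.1658·27 = 138.8836
  x_2 = 0.2086·34 + 0.0687·95 + 1.1108·54 + 0.0535·27 = 75.0451
  x_3 = 0.2032·34 + 0.0810·95 + 0.1032·54 + 1.0850·27 = 49.4720

138.8836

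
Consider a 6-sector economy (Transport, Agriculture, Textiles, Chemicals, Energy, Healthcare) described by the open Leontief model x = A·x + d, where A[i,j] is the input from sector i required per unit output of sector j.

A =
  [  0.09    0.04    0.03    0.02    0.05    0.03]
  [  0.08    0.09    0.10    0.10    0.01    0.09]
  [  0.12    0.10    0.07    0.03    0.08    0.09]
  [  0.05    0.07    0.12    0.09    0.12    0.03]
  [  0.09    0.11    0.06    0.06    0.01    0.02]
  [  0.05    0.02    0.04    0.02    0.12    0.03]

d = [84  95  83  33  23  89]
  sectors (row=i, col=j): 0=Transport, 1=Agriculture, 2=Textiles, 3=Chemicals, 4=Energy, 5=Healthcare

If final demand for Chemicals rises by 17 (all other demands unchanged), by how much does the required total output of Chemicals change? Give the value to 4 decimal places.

Form M = I − A:
  [  0.91   -0.04   -0.03   -0.02   -0.05   -0.03]
  [ -0.08    0.91   -0.10   -0.10   -0.01   -0.09]
  [ -0.12   -0.10    0.93   -0.03   -0.08   -0.09]
  [ -0.05   -0.07   -0.12    0.91   -0.12   -0.03]
  [ -0.09   -0.11   -0.06   -0.06    0.99   -0.02]
  [ -0.05   -0.02   -0.04   -0.02   -0.12    0.97]
Leontief inverse L = M⁻¹:
  [  1.1243    0.0685    0.0556    0.0399    0.0728    0.0490]
  [  0.1423    1.1437    0.1555    0.1410    0.0642    0.1306]
  [  0.1846    0.1545    1.1204    0.0691    0.1254    0.1287]
  [  0.1182    0.1340    0.1785    1.1347    0.1679    0.0712]
  [  0.1382    0.1519    0.1024    0.0931    1.0445    0.0523]
  [  0.0880    0.0550    0.0686    0.0427    0.1429    1.0494]
Total output x = L · d:
  x_0 = 1.1243·84 + 0.0685·95 + 0.0556·83 + 0.0399·33 + 0.0728·23 + 0.0490·89 = 112.9169
  x_1 = 0.1423·84 + 1.1437·95 + 0.1555·83 + 0.1410·33 + 0.0642·23 + 0.1306·89 = 151.2803
  x_2 = 0.1846·84 + 0.1545·95 + 1.1204·83 + 0.0691·33 + 0.1254·23 + 0.1287·89 = 139.7978
  x_3 = 0.1182·84 + 0.1340·95 + 0.1785·83 + 1.1347·33 + 0.1679·23 + 0.0712·89 = 85.1190
  x_4 = 0.1382·84 + 0.1519·95 + 0.1024·83 + 0.0931·33 + 1.0445·23 + 0.0523·89 = 66.2895
  x_5 = 0.0880·84 + 0.0550·95 + 0.0686·83 + 0.0427·33 + 0.1429·23 + 1.0494·89 = 116.4129
Δx_3 = L[3,3] · Δd_3 = 1.1347 · 17 = 19.2906

19.2906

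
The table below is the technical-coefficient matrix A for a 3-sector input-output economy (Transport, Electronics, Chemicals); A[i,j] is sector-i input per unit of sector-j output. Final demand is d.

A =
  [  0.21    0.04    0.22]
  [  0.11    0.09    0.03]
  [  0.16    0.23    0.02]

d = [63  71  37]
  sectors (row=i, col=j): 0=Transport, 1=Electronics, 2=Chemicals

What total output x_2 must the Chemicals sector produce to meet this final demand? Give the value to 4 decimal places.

76.9569

Form M = I − A:
  [  0.79   -0.04   -0.22]
  [ -0.11    0.91   -0.03]
  [ -0.16   -0.23    0.98]
Leontief inverse L = M⁻¹:
  [  1.3469    0.1367    0.3066]
  [  0.1714    1.1249    0.0729]
  [  0.2601    0.2863    1.0876]
Total output x = L · d:
  x_0 = 1.3469·63 + 0.1367·71 + 0.3066·37 = 105.9050
  x_1 = 0.1714·63 + 1.1249·71 + 0.0729·37 = 93.3607
  x_2 = 0.2601·63 + 0.2863·71 + 1.0876·37 = 76.9569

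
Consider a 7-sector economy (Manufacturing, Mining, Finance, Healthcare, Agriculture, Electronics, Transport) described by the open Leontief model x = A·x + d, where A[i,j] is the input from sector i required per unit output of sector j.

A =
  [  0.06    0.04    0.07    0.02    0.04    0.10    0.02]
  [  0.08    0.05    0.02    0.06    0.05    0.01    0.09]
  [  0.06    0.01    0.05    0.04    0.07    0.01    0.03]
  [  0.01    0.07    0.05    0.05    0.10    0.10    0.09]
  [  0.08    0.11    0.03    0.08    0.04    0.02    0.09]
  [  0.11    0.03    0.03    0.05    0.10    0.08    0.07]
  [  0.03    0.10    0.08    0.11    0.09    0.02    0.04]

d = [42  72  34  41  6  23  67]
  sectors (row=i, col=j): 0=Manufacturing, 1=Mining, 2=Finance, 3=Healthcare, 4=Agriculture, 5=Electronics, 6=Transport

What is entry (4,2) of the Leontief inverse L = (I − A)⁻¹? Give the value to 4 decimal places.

L[4,2] = 0.0669

Form M = I − A:
  [  0.94   -0.04   -0.07   -0.02   -0.04   -0.10   -0.02]
  [ -0.08    0.95   -0.02   -0.06   -0.05   -0.01   -0.09]
  [ -0.06   -0.01    0.95   -0.04   -0.07   -0.01   -0.03]
  [ -0.01   -0.07   -0.05    0.95   -0.10   -0.10   -0.09]
  [ -0.08   -0.11   -0.03   -0.08    0.96   -0.02   -0.09]
  [ -0.11   -0.03   -0.03   -0.05   -0.10    0.92   -0.07]
  [ -0.03   -0.10   -0.08   -0.11   -0.09   -0.02    0.96]
Leontief inverse L = M⁻¹:
  [  1.1003    0.0703    0.0965    0.0516    0.0806    0.1300    0.0544]
  [  0.1137    1.0904    0.0513    0.0979    0.0916    0.0402    0.1269]
  [  0.0864    0.0383    1.0722    0.0660    0.0993    0.0320    0.0567]
  [  0.0615    0.1223    0.0864    1.1023    0.1576    0.1353    0.1434]
  [  0.1229    0.1579    0.0669    0.1262    1.0918    0.0563    0.1377]
  [  0.1605    0.0804    0.0689    0.0971    0.1540    1.1225    0.1184]
  [  0.0753    0.1495    0.1153    0.1575    0.1440    0.0551    1.0931]
Total output x = L · d:
  x_0 = 1.1003·42 + 0.0703·72 + 0.0965·34 + 0.0516·41 + 0.0806·6 + 0.1300·23 + 0.0544·67 = 63.7882
  x_1 = 0.1137·42 + 1.0904·72 + 0.0513·34 + 0.0979·41 + 0.0916·6 + 0.0402·23 + 0.1269·67 = 99.0176
  x_2 = 0.0864·42 + 0.0383·72 + 1.0722·34 + 0.0660·41 + 0.0993·6 + 0.0320·23 + 0.0567·67 = 50.6784
  x_3 = 0.0615·42 + 0.1223·72 + 0.0864·34 + 1.1023·41 + 0.1576·6 + 0.1353·23 + 0.1434·67 = 73.1919
  x_4 = 0.1229·42 + 0.1579·72 + 0.0669·34 + 0.1262·41 + 1.0918·6 + 0.0563·23 + 0.1377·67 = 41.0541
  x_5 = 0.1605·42 + 0.0804·72 + 0.0689·34 + 0.0971·41 + 0.1540·6 + 1.1225·23 + 0.1184·67 = 53.5323
  x_6 = 0.0753·42 + 0.1495·72 + 0.1153·34 + 0.1575·41 + 0.1440·6 + 0.0551·23 + 1.0931·67 = 99.6732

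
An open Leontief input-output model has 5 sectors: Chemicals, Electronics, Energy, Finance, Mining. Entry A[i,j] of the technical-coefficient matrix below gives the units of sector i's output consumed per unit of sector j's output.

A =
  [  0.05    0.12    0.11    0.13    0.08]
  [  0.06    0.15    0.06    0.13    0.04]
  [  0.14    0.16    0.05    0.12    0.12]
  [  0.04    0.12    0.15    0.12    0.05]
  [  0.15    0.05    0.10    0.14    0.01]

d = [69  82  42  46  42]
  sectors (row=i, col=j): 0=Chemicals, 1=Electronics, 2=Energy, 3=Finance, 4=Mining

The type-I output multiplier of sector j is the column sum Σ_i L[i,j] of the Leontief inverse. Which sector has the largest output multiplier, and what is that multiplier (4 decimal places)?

Finance (2.2477)

Form M = I − A:
  [  0.95   -0.12   -0.11   -0.13   -0.08]
  [ -0.06    0.85   -0.06   -0.13   -0.04]
  [ -0.14   -0.16    0.95   -0.12   -0.12]
  [ -0.04   -0.12   -0.15    0.88   -0.05]
  [ -0.15   -0.05   -0.10   -0.14    0.99]
Leontief inverse L = M⁻¹:
  [  1.1298    0.2409    0.2003    0.2517    0.1380]
  [  0.1246    1.2595    0.1410    0.2380    0.0901]
  [  0.2301    0.2991    1.1596    0.2657    0.1847]
  [  0.1199    0.2430    0.2367    1.2399    0.1108]
  [  0.2177    0.1647    0.1881    0.2523    1.0699]
Total output x = L · d:
  x_0 = 1.1298·69 + 0.2409·82 + 0.2003·42 + 0.2517·46 + 0.1380·42 = 123.4935
  x_1 = 0.1246·69 + 1.2595·82 + 0.1410·42 + 0.2380·46 + 0.0901·42 = 132.5315
  x_2 = 0.2301·69 + 0.2991·82 + 1.1596·42 + 0.2657·46 + 0.1847·42 = 109.0844
  x_3 = 0.1199·69 + 0.2430·82 + 0.2367·42 + 1.2399·46 + 0.1108·42 = 99.8346
  x_4 = 0.2177·69 + 0.1647·82 + 0.1881·42 + 0.2523·46 + 1.0699·42 = 92.9655
Output multipliers (column sums of L):
  Chemicals: 1.8221
  Electronics: 2.2072
  Energy: 1.9256
  Finance: 2.2477
  Mining: 1.5934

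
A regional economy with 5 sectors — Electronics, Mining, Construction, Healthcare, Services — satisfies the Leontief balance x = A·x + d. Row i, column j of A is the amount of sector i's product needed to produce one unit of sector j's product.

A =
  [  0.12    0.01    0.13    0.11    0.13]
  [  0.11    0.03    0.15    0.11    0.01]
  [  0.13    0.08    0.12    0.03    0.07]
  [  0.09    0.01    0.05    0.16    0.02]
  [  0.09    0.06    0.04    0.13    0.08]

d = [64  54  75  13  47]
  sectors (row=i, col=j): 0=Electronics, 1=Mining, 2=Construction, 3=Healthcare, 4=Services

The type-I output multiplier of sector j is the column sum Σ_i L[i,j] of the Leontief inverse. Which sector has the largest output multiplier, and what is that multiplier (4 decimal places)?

Form M = I − A:
  [  0.88   -0.01   -0.13   -0.11   -0.13]
  [ -0.11    0.97   -0.15   -0.11   -0.01]
  [ -0.13   -0.08    0.88   -0.03   -0.07]
  [ -0.09   -0.01   -0.05    0.84   -0.02]
  [ -0.09   -0.06   -0.04   -0.13    0.92]
Leontief inverse L = M⁻¹:
  [  1.2126    0.0435    0.2067    0.2016    0.1919]
  [  0.1892    1.0566    0.2210    0.1802    0.0589]
  [  0.2142    0.1098    1.1984    0.1046    0.1249]
  [  0.1488    0.0257    0.0985    1.2254    0.0554]
  [  0.1613    0.0816    0.1007    0.2092    1.1228]
Total output x = L · d:
  x_0 = 1.2126·64 + 0.0435·54 + 0.2067·75 + 0.2016·13 + 0.1919·47 = 107.0997
  x_1 = 0.1892·64 + 1.0566·54 + 0.2210·75 + 0.1802·13 + 0.0589·47 = 90.8483
  x_2 = 0.2142·64 + 0.1098·54 + 1.1984·75 + 0.1046·13 + 0.1249·47 = 116.7497
  x_3 = 0.1488·64 + 0.0257·54 + 0.0985·75 + 1.2254·13 + 0.0554·47 = 36.8337
  x_4 = 0.1613·64 + 0.0816·54 + 0.1007·75 + 0.2092·13 + 1.1228·47 = 77.7698
Output multipliers (column sums of L):
  Electronics: 1.9260
  Mining: 1.3172
  Construction: 1.8252
  Healthcare: 1.9209
  Services: 1.5541

Electronics (1.9260)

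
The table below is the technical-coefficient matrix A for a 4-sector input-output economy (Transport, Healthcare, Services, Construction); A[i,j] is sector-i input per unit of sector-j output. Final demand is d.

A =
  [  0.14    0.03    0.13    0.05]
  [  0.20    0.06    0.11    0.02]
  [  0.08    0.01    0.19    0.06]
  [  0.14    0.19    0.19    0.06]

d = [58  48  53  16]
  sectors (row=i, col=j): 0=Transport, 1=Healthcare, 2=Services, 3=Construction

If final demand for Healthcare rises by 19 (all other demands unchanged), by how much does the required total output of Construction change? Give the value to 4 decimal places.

4.4692

Form M = I − A:
  [  0.86   -0.03   -0.13   -0.05]
  [ -0.20    0.94   -0.11   -0.02]
  [ -0.08   -0.01    0.81   -0.06]
  [ -0.14   -0.19   -0.19    0.94]
Leontief inverse L = M⁻¹:
  [  1.2095    0.0570    0.2205    0.0796]
  [  0.2797    1.0852    0.2042    0.0510]
  [  0.1426    0.0365    1.2836    0.0903]
  [  0.2655    0.2352    0.3336    1.1042]
Total output x = L · d:
  x_0 = 1.2095·58 + 0.0570·48 + 0.2205·53 + 0.0796·16 = 85.8542
  x_1 = 0.2797·58 + 1.0852·48 + 0.2042·53 + 0.0510·16 = 79.9531
  x_2 = 0.1426·58 + 0.0365·48 + 1.2836·53 + 0.0903·16 = 79.4939
  x_3 = 0.2655·58 + 0.2352·48 + 0.3336·53 + 1.1042·16 = 62.0367
Δx_3 = L[3,1] · Δd_1 = 0.2352 · 19 = 4.4692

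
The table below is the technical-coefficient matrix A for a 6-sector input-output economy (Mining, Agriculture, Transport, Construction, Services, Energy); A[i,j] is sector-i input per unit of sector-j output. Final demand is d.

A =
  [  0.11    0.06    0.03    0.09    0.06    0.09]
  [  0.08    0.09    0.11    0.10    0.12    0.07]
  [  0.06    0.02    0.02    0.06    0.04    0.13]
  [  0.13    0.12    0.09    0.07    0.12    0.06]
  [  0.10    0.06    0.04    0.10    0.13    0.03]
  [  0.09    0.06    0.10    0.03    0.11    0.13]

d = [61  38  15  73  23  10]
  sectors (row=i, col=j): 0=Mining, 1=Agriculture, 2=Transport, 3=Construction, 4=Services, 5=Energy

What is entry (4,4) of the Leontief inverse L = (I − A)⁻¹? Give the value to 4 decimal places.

L[4,4] = 1.2202

Form M = I − A:
  [  0.89   -0.06   -0.03   -0.09   -0.06   -0.09]
  [ -0.08    0.91   -0.11   -0.10   -0.12   -0.07]
  [ -0.06   -0.02    0.98   -0.06   -0.04   -0.13]
  [ -0.13   -0.12   -0.09    0.93   -0.12   -0.06]
  [ -0.10   -0.06   -0.04   -0.10    0.87   -0.03]
  [ -0.09   -0.06   -0.10   -0.03   -0.11    0.87]
Leontief inverse L = M⁻¹:
  [  1.1958    0.1215    0.0870    0.1552    0.1451    0.1622]
  [  0.1855    1.1649    0.1790    0.1844    0.2274    0.1602]
  [  0.1237    0.0647    1.0645    0.1049    0.1046    0.1879]
  [  0.2393    0.1975    0.1610    1.1598    0.2304    0.1526]
  [  0.1897    0.1242    0.0954    0.1722    1.2202    0.0978]
  [  0.1829    0.1229    0.1613    0.1026    0.2049    1.2165]
Total output x = L · d:
  x_0 = 1.1958·61 + 0.1215·38 + 0.0870·15 + 0.1552·73 + 0.1451·23 + 0.1622·10 = 95.1542
  x_1 = 0.1855·61 + 1.1649·38 + 0.1790·15 + 0.1844·73 + 0.2274·23 + 0.1602·10 = 78.5574
  x_2 = 0.1237·61 + 0.0647·38 + 1.0645·15 + 0.1049·73 + 0.1046·23 + 0.1879·10 = 37.9127
  x_3 = 0.2393·61 + 0.1975·38 + 0.1610·15 + 1.1598·73 + 0.2304·23 + 0.1526·10 = 116.0072
  x_4 = 0.1897·61 + 0.1242·38 + 0.0954·15 + 0.1722·73 + 1.2202·23 + 0.0978·10 = 59.3386
  x_5 = 0.1829·61 + 0.1229·38 + 0.1613·15 + 0.1026·73 + 0.2049·23 + 1.2165·10 = 42.6162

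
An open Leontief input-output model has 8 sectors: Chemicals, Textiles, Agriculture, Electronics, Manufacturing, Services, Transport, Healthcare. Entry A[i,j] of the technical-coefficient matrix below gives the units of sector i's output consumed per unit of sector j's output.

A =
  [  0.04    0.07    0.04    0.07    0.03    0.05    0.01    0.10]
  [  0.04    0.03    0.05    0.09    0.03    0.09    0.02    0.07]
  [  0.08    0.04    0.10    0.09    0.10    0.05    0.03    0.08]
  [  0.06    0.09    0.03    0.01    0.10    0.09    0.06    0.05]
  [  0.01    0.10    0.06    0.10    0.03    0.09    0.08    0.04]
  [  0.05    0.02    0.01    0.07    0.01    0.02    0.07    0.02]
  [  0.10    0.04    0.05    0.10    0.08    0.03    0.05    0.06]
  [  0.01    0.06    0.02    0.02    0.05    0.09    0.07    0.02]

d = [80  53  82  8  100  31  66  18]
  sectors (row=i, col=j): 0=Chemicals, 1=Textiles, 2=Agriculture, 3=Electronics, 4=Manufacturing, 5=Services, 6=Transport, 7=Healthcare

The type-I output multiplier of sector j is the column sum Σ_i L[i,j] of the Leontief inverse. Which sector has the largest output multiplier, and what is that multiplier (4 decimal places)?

Form M = I − A:
  [  0.96   -0.07   -0.04   -0.07   -0.03   -0.05   -0.01   -0.10]
  [ -0.04    0.97   -0.05   -0.09   -0.03   -0.09   -0.02   -0.07]
  [ -0.08   -0.04    0.90   -0.09   -0.10   -0.05   -0.03   -0.08]
  [ -0.06   -0.09   -0.03    0.99   -0.10   -0.09   -0.06   -0.05]
  [ -0.01   -0.10   -0.06   -0.10    0.97   -0.09   -0.08   -0.04]
  [ -0.05   -0.02   -0.01   -0.07   -0.01    0.98   -0.07   -0.02]
  [ -0.10   -0.04   -0.05   -0.10   -0.08   -0.03    0.95   -0.06]
  [ -0.01   -0.06   -0.02   -0.02   -0.05   -0.09   -0.07    0.98]
Leontief inverse L = M⁻¹:
  [  1.0711    0.1099    0.0686    0.1131    0.0671    0.0987    0.0458    0.1361]
  [  0.0746    1.0710    0.0790    0.1345    0.0691    0.1365    0.0580    0.1066]
  [  0.1273    0.1014    1.1470    0.1576    0.1565    0.1181    0.0815    0.1357]
  [  0.0989    0.1369    0.0665    1.0722    0.1396    0.1442    0.1031    0.0950]
  [  0.0573    0.1481    0.0987    0.1605    1.0804    0.1474    0.1252    0.0874]
  [  0.0761    0.0485    0.0299    0.1010    0.0383    1.0503    0.0933    0.0475]
  [  0.1428    0.0961    0.0900    0.1594    0.1301    0.0910    1.0949    0.1111]
  [  0.0402    0.0904    0.0445    0.0633    0.0789    0.1252    0.1010    1.0498]
Total output x = L · d:
  x_0 = 1.0711·80 + 0.1099·53 + 0.0686·82 + 0.1131·8 + 0.0671·100 + 0.0987·31 + 0.0458·66 + 0.1361·18 = 113.2799
  x_1 = 0.0746·80 + 1.0710·53 + 0.0790·82 + 0.1345·8 + 0.0691·100 + 0.1365·31 + 0.0580·66 + 0.1066·18 = 87.1765
  x_2 = 0.1273·80 + 0.1014·53 + 1.1470·82 + 0.1576·8 + 0.1565·100 + 0.1181·31 + 0.0815·66 + 0.1357·18 = 138.0124
  x_3 = 0.0989·80 + 0.1369·53 + 0.0665·82 + 1.0722·8 + 0.1396·100 + 0.1442·31 + 0.1031·66 + 0.0950·18 = 56.1395
  x_4 = 0.0573·80 + 0.1481·53 + 0.0987·82 + 0.1605·8 + 1.0804·100 + 0.1474·31 + 0.1252·66 + 0.0874·18 = 144.2528
  x_5 = 0.0761·80 + 0.0485·53 + 0.0299·82 + 0.1010·8 + 0.0383·100 + 1.0503·31 + 0.0933·66 + 0.0475·18 = 55.3247
  x_6 = 0.1428·80 + 0.0961·53 + 0.0900·82 + 0.1594·8 + 0.1301·100 + 0.0910·31 + 1.0949·66 + 0.1111·18 = 115.2625
  x_7 = 0.0402·80 + 0.0904·53 + 0.0445·82 + 0.0633·8 + 0.0789·100 + 0.1252·31 + 0.1010·66 + 1.0498·18 = 49.4966
Output multipliers (column sums of L):
  Chemicals: 1.6884
  Textiles: 1.8023
  Agriculture: 1.6242
  Electronics: 1.9616
  Manufacturing: 1.7599
  Services: 1.9113
  Transport: 1.7029
  Healthcare: 1.7692

Electronics (1.9616)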